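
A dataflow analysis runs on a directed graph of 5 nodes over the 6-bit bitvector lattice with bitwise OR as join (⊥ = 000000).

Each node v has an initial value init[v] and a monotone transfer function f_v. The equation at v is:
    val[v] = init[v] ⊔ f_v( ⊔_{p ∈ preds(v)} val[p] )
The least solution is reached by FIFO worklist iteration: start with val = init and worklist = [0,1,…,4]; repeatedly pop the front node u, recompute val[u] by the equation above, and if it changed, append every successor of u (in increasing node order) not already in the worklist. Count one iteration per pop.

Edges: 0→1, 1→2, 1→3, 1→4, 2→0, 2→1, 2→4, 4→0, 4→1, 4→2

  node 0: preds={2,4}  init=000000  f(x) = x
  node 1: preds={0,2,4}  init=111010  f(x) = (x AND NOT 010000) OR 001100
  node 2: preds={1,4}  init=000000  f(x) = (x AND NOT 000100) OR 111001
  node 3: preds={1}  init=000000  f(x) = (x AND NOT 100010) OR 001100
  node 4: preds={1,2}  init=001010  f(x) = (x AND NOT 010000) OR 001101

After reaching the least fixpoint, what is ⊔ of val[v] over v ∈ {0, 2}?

111111

Iteration log — 10 steps:
  step 1. node 0  ⊔preds=001010  new=001010  old=000000  +wl: 
  step 2. node 1  ⊔preds=001010  new=111110  old=111010  +wl: 
  step 3. node 2  ⊔preds=111110  new=111011  old=000000  +wl: 0,1
  step 4. node 3  ⊔preds=111110  new=011100  old=000000  +wl: 
  step 5. node 4  ⊔preds=111111  new=101111  old=001010  +wl: 2
  step 6. node 0  ⊔preds=111111  new=111111  old=001010  +wl: 
  step 7. node 1  ⊔preds=111111  new=111111  old=111110  +wl: 3,4
  step 8. node 2  ⊔preds=111111  new=111011  stable
  step 9. node 3  ⊔preds=111111  new=011101  old=011100  +wl: 
  step 10. node 4  ⊔preds=111111  new=101111  stable

Least fixpoint reached:
  node 0: 111111
  node 1: 111111
  node 2: 111011
  node 3: 011101
  node 4: 101111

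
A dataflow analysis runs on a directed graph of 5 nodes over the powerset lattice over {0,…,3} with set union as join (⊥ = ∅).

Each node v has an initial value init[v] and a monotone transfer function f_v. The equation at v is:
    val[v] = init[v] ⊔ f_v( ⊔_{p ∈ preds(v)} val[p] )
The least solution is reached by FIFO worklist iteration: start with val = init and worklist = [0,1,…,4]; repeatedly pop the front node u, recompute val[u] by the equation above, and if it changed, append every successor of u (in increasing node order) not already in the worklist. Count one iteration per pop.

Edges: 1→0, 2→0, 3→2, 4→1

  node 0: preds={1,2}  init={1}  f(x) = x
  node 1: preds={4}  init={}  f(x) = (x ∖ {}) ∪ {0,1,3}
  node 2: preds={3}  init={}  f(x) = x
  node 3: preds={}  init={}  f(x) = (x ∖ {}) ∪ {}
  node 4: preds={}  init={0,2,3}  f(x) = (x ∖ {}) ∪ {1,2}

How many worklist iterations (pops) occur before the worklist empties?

Trace (7 dequeues):
  [1] u=0 | in {} | out {1} | ==
  [2] u=1 | in {0,2,3} | out {0,1,2,3} | prev {} | push {0}
  [3] u=2 | in {} | out {} | ==
  [4] u=3 | in {} | out {} | ==
  [5] u=4 | in {} | out {0,1,2,3} | prev {0,2,3} | push {1}
  [6] u=0 | in {0,1,2,3} | out {0,1,2,3} | prev {1} | push {}
  [7] u=1 | in {0,1,2,3} | out {0,1,2,3} | ==

Converged values:
  [0] {0,1,2,3}
  [1] {0,1,2,3}
  [2] {}
  [3] {}
  [4] {0,1,2,3}

7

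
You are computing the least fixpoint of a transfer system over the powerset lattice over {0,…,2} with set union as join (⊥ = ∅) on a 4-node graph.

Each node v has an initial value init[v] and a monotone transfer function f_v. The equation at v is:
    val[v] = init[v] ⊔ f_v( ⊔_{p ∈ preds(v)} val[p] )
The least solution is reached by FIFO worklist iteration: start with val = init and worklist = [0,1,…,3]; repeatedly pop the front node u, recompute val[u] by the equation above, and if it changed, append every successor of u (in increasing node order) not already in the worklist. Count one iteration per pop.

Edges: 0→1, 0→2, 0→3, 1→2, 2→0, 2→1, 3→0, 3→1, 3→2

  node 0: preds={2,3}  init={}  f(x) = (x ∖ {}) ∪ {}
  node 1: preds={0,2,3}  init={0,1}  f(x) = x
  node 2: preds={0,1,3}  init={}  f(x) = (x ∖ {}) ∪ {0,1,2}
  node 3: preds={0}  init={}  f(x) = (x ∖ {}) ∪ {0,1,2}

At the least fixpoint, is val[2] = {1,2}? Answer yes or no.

Iteration log — 8 steps:
  step 1. node 0  ⊔preds={}  new={}  stable
  step 2. node 1  ⊔preds={}  new={0,1}  stable
  step 3. node 2  ⊔preds={0,1}  new={0,1,2}  old={}  +wl: 0,1
  step 4. node 3  ⊔preds={}  new={0,1,2}  old={}  +wl: 2
  step 5. node 0  ⊔preds={0,1,2}  new={0,1,2}  old={}  +wl: 3
  step 6. node 1  ⊔preds={0,1,2}  new={0,1,2}  old={0,1}  +wl: 
  step 7. node 2  ⊔preds={0,1,2}  new={0,1,2}  stable
  step 8. node 3  ⊔preds={0,1,2}  new={0,1,2}  stable

Least fixpoint reached:
  node 0: {0,1,2}
  node 1: {0,1,2}
  node 2: {0,1,2}
  node 3: {0,1,2}

no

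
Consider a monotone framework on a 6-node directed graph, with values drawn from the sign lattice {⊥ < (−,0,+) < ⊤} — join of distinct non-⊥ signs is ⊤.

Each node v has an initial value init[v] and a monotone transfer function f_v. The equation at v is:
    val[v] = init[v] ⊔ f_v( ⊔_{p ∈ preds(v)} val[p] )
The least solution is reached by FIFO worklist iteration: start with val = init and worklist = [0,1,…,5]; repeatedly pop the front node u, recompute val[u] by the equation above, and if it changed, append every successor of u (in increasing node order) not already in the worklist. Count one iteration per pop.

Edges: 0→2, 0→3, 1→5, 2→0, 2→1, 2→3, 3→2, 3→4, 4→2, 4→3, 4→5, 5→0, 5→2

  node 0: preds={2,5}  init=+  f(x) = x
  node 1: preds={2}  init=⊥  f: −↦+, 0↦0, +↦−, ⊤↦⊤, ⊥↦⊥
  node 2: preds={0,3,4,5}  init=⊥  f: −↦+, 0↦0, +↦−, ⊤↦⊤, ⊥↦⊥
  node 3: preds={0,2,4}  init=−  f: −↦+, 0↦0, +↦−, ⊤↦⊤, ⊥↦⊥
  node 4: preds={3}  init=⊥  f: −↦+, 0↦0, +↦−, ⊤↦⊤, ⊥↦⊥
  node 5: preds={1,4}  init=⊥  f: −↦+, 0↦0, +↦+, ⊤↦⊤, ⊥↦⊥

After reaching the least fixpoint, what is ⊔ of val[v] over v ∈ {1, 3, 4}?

⊤

Iteration log — 11 steps:
  step 1. node 0  ⊔preds=⊥  new=+  stable
  step 2. node 1  ⊔preds=⊥  new=⊥  stable
  step 3. node 2  ⊔preds=⊤  new=⊤  old=⊥  +wl: 0,1
  step 4. node 3  ⊔preds=⊤  new=⊤  old=−  +wl: 2
  step 5. node 4  ⊔preds=⊤  new=⊤  old=⊥  +wl: 3
  step 6. node 5  ⊔preds=⊤  new=⊤  old=⊥  +wl: 
  step 7. node 0  ⊔preds=⊤  new=⊤  old=+  +wl: 
  step 8. node 1  ⊔preds=⊤  new=⊤  old=⊥  +wl: 5
  step 9. node 2  ⊔preds=⊤  new=⊤  stable
  step 10. node 3  ⊔preds=⊤  new=⊤  stable
  step 11. node 5  ⊔preds=⊤  new=⊤  stable

Least fixpoint reached:
  node 0: ⊤
  node 1: ⊤
  node 2: ⊤
  node 3: ⊤
  node 4: ⊤
  node 5: ⊤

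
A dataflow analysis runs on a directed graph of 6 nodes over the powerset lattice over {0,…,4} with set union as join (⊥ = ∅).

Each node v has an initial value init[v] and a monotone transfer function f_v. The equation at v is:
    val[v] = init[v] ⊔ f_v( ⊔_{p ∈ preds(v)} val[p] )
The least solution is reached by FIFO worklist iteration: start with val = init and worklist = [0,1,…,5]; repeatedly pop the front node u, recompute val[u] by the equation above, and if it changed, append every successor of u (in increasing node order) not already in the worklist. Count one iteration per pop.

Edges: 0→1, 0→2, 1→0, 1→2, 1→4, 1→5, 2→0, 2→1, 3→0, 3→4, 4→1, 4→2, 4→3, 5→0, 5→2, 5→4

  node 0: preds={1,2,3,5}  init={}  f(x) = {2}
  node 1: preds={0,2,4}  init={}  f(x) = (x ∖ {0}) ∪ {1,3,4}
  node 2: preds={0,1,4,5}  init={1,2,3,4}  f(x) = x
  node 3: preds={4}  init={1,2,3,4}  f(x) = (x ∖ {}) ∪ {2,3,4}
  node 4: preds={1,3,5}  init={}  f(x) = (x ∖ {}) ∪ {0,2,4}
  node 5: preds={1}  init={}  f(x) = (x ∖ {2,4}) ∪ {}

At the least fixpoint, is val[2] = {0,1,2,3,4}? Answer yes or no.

yes

Worklist (13 pops):
  #1 pop 0: in={1,2,3,4} → {2} (was {}); enqueue []
  #2 pop 1: in={1,2,3,4} → {1,2,3,4} (was {}); enqueue [0]
  #3 pop 2: in={1,2,3,4} → {1,2,3,4} (no change)
  #4 pop 3: in={} → {1,2,3,4} (no change)
  #5 pop 4: in={1,2,3,4} → {0,1,2,3,4} (was {}); enqueue [1,2,3]
  #6 pop 5: in={1,2,3,4} → {1,3} (was {}); enqueue [4]
  #7 pop 0: in={1,2,3,4} → {2} (no change)
  #8 pop 1: in={0,1,2,3,4} → {1,2,3,4} (no change)
  #9 pop 2: in={0,1,2,3,4} → {0,1,2,3,4} (was {1,2,3,4}); enqueue [0,1]
  #10 pop 3: in={0,1,2,3,4} → {0,1,2,3,4} (was {1,2,3,4}); enqueue []
  #11 pop 4: in={0,1,2,3,4} → {0,1,2,3,4} (no change)
  #12 pop 0: in={0,1,2,3,4} → {2} (no change)
  #13 pop 1: in={0,1,2,3,4} → {1,2,3,4} (no change)

Fixpoint:
  val[0] = {2}
  val[1] = {1,2,3,4}
  val[2] = {0,1,2,3,4}
  val[3] = {0,1,2,3,4}
  val[4] = {0,1,2,3,4}
  val[5] = {1,3}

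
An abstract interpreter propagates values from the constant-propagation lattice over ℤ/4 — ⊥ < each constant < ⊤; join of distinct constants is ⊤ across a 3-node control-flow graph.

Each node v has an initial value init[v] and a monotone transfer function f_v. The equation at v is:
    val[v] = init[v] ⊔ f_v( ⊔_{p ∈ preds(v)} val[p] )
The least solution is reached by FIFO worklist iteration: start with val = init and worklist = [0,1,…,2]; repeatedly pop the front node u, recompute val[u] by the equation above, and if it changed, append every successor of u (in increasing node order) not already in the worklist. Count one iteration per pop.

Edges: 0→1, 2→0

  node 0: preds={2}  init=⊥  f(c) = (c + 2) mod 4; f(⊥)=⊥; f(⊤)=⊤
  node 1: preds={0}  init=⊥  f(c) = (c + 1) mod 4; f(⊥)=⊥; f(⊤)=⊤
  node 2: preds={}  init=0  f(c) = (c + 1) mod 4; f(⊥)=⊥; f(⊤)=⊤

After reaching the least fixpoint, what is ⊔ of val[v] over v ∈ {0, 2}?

Worklist (3 pops):
  #1 pop 0: in=0 → 2 (was ⊥); enqueue []
  #2 pop 1: in=2 → 3 (was ⊥); enqueue []
  #3 pop 2: in=⊥ → 0 (no change)

Fixpoint:
  val[0] = 2
  val[1] = 3
  val[2] = 0

⊤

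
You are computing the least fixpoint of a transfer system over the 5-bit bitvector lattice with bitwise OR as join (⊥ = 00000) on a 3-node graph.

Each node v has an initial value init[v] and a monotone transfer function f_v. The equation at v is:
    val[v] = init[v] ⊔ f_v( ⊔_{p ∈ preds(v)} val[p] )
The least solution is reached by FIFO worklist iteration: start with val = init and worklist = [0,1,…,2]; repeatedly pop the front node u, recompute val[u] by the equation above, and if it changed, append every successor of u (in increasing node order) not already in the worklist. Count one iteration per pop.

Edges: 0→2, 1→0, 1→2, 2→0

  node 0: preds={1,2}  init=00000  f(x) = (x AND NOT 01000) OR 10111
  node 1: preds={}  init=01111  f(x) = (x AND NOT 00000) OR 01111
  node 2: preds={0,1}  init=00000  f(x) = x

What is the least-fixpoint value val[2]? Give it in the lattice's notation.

Worklist (4 pops):
  #1 pop 0: in=01111 → 10111 (was 00000); enqueue []
  #2 pop 1: in=00000 → 01111 (no change)
  #3 pop 2: in=11111 → 11111 (was 00000); enqueue [0]
  #4 pop 0: in=11111 → 10111 (no change)

Fixpoint:
  val[0] = 10111
  val[1] = 01111
  val[2] = 11111

11111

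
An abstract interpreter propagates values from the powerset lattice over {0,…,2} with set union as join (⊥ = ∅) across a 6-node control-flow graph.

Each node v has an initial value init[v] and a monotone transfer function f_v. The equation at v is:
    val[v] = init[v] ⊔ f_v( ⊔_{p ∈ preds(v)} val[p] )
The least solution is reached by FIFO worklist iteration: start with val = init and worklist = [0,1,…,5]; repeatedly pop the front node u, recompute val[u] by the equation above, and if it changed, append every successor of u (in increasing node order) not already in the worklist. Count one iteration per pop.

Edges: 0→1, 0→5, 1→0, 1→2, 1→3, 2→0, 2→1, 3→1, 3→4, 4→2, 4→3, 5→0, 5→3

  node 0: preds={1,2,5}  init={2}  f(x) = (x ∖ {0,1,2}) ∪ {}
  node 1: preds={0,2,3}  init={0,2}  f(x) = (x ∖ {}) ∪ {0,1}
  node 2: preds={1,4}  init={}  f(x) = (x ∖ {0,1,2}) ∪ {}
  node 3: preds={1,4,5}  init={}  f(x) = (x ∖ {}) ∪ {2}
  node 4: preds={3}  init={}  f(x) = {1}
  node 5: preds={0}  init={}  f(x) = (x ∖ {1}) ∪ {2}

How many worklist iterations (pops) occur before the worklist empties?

10

Worklist (10 pops):
  #1 pop 0: in={0,2} → {2} (no change)
  #2 pop 1: in={2} → {0,1,2} (was {0,2}); enqueue [0]
  #3 pop 2: in={0,1,2} → {} (no change)
  #4 pop 3: in={0,1,2} → {0,1,2} (was {}); enqueue [1]
  #5 pop 4: in={0,1,2} → {1} (was {}); enqueue [2,3]
  #6 pop 5: in={2} → {2} (was {}); enqueue []
  #7 pop 0: in={0,1,2} → {2} (no change)
  #8 pop 1: in={0,1,2} → {0,1,2} (no change)
  #9 pop 2: in={0,1,2} → {} (no change)
  #10 pop 3: in={0,1,2} → {0,1,2} (no change)

Fixpoint:
  val[0] = {2}
  val[1] = {0,1,2}
  val[2] = {}
  val[3] = {0,1,2}
  val[4] = {1}
  val[5] = {2}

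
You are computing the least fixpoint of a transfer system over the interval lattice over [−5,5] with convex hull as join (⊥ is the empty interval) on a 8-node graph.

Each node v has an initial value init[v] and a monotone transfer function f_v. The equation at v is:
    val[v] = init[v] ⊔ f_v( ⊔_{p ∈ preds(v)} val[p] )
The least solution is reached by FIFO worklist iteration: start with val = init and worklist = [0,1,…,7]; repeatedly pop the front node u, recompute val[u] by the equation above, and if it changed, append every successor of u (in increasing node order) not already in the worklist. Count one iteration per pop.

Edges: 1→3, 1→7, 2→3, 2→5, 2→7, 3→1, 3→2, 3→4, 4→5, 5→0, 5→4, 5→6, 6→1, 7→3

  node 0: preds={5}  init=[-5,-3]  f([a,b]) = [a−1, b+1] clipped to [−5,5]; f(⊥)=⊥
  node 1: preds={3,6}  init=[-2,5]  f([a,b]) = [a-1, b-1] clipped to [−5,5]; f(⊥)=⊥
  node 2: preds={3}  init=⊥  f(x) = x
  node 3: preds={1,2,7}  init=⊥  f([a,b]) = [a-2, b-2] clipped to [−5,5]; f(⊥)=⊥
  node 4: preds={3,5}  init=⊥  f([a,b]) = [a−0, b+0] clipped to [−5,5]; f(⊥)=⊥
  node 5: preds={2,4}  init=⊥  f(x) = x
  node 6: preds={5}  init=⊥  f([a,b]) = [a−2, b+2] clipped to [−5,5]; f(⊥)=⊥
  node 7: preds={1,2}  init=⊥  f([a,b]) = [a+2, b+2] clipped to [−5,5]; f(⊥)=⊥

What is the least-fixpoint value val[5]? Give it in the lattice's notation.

[-5,3]

Worklist (24 pops):
  #1 pop 0: in=⊥ → [-5,-3] (no change)
  #2 pop 1: in=⊥ → [-2,5] (no change)
  #3 pop 2: in=⊥ → ⊥ (no change)
  #4 pop 3: in=[-2,5] → [-4,3] (was ⊥); enqueue [1,2]
  #5 pop 4: in=[-4,3] → [-4,3] (was ⊥); enqueue []
  #6 pop 5: in=[-4,3] → [-4,3] (was ⊥); enqueue [0,4]
  #7 pop 6: in=[-4,3] → [-5,5] (was ⊥); enqueue []
  #8 pop 7: in=[-2,5] → [0,5] (was ⊥); enqueue [3]
  #9 pop 1: in=[-5,5] → [-5,5] (was [-2,5]); enqueue [7]
  #10 pop 2: in=[-4,3] → [-4,3] (was ⊥); enqueue [5]
  #11 pop 0: in=[-4,3] → [-5,4] (was [-5,-3]); enqueue []
  #12 pop 4: in=[-4,3] → [-4,3] (no change)
  #13 pop 3: in=[-5,5] → [-5,3] (was [-4,3]); enqueue [1,2,4]
  #14 pop 7: in=[-5,5] → [-3,5] (was [0,5]); enqueue [3]
  #15 pop 5: in=[-4,3] → [-4,3] (no change)
  #16 pop 1: in=[-5,5] → [-5,5] (no change)
  #17 pop 2: in=[-5,3] → [-5,3] (was [-4,3]); enqueue [5,7]
  #18 pop 4: in=[-5,3] → [-5,3] (was [-4,3]); enqueue []
  #19 pop 3: in=[-5,5] → [-5,3] (no change)
  #20 pop 5: in=[-5,3] → [-5,3] (was [-4,3]); enqueue [0,4,6]
  #21 pop 7: in=[-5,5] → [-3,5] (no change)
  #22 pop 0: in=[-5,3] → [-5,4] (no change)
  #23 pop 4: in=[-5,3] → [-5,3] (no change)
  #24 pop 6: in=[-5,3] → [-5,5] (no change)

Fixpoint:
  val[0] = [-5,4]
  val[1] = [-5,5]
  val[2] = [-5,3]
  val[3] = [-5,3]
  val[4] = [-5,3]
  val[5] = [-5,3]
  val[6] = [-5,5]
  val[7] = [-3,5]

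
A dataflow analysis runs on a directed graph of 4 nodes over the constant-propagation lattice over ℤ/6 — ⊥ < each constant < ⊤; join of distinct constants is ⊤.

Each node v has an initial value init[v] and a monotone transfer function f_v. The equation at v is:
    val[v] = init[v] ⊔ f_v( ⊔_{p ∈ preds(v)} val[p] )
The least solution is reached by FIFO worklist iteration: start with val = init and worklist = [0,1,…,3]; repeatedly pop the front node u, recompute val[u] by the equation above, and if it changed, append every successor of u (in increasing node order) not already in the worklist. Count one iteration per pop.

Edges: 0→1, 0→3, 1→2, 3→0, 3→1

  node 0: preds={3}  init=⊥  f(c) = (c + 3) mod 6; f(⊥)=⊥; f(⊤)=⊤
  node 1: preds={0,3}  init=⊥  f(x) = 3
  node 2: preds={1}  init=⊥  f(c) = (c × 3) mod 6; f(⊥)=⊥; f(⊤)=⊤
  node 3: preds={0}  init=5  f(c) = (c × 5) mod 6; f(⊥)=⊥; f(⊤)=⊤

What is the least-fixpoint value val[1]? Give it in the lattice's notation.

Iteration log — 7 steps:
  step 1. node 0  ⊔preds=5  new=2  old=⊥  +wl: 
  step 2. node 1  ⊔preds=⊤  new=3  old=⊥  +wl: 
  step 3. node 2  ⊔preds=3  new=3  old=⊥  +wl: 
  step 4. node 3  ⊔preds=2  new=⊤  old=5  +wl: 0,1
  step 5. node 0  ⊔preds=⊤  new=⊤  old=2  +wl: 3
  step 6. node 1  ⊔preds=⊤  new=3  stable
  step 7. node 3  ⊔preds=⊤  new=⊤  stable

Least fixpoint reached:
  node 0: ⊤
  node 1: 3
  node 2: 3
  node 3: ⊤

3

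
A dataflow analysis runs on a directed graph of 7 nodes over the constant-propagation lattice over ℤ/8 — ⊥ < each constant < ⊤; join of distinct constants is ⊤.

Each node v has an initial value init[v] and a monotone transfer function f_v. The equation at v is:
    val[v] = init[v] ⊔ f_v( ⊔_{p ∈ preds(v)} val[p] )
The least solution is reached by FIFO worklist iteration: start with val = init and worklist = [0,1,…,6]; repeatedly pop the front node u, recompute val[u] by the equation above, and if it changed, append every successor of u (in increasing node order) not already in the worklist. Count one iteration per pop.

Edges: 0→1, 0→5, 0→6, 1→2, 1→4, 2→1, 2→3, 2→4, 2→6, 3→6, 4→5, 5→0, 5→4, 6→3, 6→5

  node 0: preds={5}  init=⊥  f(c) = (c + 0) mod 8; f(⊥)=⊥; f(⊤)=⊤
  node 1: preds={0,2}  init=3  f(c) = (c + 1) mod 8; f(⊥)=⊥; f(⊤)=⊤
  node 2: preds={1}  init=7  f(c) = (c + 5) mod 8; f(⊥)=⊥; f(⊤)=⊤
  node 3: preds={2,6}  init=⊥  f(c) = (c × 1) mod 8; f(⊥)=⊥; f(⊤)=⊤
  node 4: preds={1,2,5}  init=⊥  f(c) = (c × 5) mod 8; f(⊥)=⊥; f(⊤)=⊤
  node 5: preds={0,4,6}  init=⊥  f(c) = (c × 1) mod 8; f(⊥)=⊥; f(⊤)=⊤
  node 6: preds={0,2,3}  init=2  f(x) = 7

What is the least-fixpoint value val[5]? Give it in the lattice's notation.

Trace (14 dequeues):
  [1] u=0 | in ⊥ | out ⊥ | ==
  [2] u=1 | in 7 | out ⊤ | prev 3 | push {}
  [3] u=2 | in ⊤ | out ⊤ | prev 7 | push {1}
  [4] u=3 | in ⊤ | out ⊤ | prev ⊥ | push {}
  [5] u=4 | in ⊤ | out ⊤ | prev ⊥ | push {}
  [6] u=5 | in ⊤ | out ⊤ | prev ⊥ | push {0,4}
  [7] u=6 | in ⊤ | out ⊤ | prev 2 | push {3,5}
  [8] u=1 | in ⊤ | out ⊤ | ==
  [9] u=0 | in ⊤ | out ⊤ | prev ⊥ | push {1,6}
  [10] u=4 | in ⊤ | out ⊤ | ==
  [11] u=3 | in ⊤ | out ⊤ | ==
  [12] u=5 | in ⊤ | out ⊤ | ==
  [13] u=1 | in ⊤ | out ⊤ | ==
  [14] u=6 | in ⊤ | out ⊤ | ==

Converged values:
  [0] ⊤
  [1] ⊤
  [2] ⊤
  [3] ⊤
  [4] ⊤
  [5] ⊤
  [6] ⊤

⊤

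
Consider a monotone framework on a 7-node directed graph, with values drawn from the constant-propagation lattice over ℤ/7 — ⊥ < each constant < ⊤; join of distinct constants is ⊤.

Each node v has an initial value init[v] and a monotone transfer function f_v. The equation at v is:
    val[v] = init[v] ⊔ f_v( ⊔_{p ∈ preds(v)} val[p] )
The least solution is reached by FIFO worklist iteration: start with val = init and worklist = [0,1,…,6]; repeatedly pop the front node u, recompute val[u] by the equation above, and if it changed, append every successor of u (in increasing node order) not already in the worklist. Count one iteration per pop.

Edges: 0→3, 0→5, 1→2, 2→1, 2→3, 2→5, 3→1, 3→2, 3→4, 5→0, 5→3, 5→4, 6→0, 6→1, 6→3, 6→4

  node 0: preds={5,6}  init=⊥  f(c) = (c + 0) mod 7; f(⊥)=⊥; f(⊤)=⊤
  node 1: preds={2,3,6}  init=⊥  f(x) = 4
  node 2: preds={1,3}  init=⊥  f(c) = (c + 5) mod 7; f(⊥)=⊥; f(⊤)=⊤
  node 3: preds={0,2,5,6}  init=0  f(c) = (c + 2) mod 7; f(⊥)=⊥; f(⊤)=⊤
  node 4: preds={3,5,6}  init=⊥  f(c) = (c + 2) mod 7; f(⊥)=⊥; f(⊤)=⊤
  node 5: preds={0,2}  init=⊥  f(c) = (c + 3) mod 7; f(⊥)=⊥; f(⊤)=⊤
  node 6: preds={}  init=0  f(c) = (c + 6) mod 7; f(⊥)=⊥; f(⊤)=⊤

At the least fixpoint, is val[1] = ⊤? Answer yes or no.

no

Iteration log — 13 steps:
  step 1. node 0  ⊔preds=0  new=0  old=⊥  +wl: 
  step 2. node 1  ⊔preds=0  new=4  old=⊥  +wl: 
  step 3. node 2  ⊔preds=⊤  new=⊤  old=⊥  +wl: 1
  step 4. node 3  ⊔preds=⊤  new=⊤  old=0  +wl: 2
  step 5. node 4  ⊔preds=⊤  new=⊤  old=⊥  +wl: 
  step 6. node 5  ⊔preds=⊤  new=⊤  old=⊥  +wl: 0,3,4
  step 7. node 6  ⊔preds=⊥  new=0  stable
  step 8. node 1  ⊔preds=⊤  new=4  stable
  step 9. node 2  ⊔preds=⊤  new=⊤  stable
  step 10. node 0  ⊔preds=⊤  new=⊤  old=0  +wl: 5
  step 11. node 3  ⊔preds=⊤  new=⊤  stable
  step 12. node 4  ⊔preds=⊤  new=⊤  stable
  step 13. node 5  ⊔preds=⊤  new=⊤  stable

Least fixpoint reached:
  node 0: ⊤
  node 1: 4
  node 2: ⊤
  node 3: ⊤
  node 4: ⊤
  node 5: ⊤
  node 6: 0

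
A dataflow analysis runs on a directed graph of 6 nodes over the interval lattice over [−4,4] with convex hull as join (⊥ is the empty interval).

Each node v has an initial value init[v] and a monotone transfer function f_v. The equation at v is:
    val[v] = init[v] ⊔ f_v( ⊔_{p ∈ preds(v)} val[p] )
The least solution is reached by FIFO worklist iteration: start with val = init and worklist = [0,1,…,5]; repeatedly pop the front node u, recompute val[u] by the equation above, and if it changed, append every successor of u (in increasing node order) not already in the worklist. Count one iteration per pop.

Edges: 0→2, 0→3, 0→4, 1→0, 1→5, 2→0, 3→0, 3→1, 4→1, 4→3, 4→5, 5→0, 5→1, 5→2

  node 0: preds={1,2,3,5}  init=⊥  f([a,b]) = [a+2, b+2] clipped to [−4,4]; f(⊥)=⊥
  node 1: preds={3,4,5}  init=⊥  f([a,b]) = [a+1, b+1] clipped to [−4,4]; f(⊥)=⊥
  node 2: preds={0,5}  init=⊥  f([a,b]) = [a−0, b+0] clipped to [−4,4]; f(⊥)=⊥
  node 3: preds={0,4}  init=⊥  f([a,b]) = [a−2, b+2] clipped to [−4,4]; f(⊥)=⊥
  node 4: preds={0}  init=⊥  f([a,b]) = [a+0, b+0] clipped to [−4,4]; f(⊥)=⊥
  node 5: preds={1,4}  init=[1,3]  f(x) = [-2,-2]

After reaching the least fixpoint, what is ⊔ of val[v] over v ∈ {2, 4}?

[-2,4]

Worklist (15 pops):
  #1 pop 0: in=[1,3] → [3,4] (was ⊥); enqueue []
  #2 pop 1: in=[1,3] → [2,4] (was ⊥); enqueue [0]
  #3 pop 2: in=[1,4] → [1,4] (was ⊥); enqueue []
  #4 pop 3: in=[3,4] → [1,4] (was ⊥); enqueue [1]
  #5 pop 4: in=[3,4] → [3,4] (was ⊥); enqueue [3]
  #6 pop 5: in=[2,4] → [-2,3] (was [1,3]); enqueue [2]
  #7 pop 0: in=[-2,4] → [0,4] (was [3,4]); enqueue [4]
  #8 pop 1: in=[-2,4] → [-1,4] (was [2,4]); enqueue [0,5]
  #9 pop 3: in=[0,4] → [-2,4] (was [1,4]); enqueue [1]
  #10 pop 2: in=[-2,4] → [-2,4] (was [1,4]); enqueue []
  #11 pop 4: in=[0,4] → [0,4] (was [3,4]); enqueue [3]
  #12 pop 0: in=[-2,4] → [0,4] (no change)
  #13 pop 5: in=[-1,4] → [-2,3] (no change)
  #14 pop 1: in=[-2,4] → [-1,4] (no change)
  #15 pop 3: in=[0,4] → [-2,4] (no change)

Fixpoint:
  val[0] = [0,4]
  val[1] = [-1,4]
  val[2] = [-2,4]
  val[3] = [-2,4]
  val[4] = [0,4]
  val[5] = [-2,3]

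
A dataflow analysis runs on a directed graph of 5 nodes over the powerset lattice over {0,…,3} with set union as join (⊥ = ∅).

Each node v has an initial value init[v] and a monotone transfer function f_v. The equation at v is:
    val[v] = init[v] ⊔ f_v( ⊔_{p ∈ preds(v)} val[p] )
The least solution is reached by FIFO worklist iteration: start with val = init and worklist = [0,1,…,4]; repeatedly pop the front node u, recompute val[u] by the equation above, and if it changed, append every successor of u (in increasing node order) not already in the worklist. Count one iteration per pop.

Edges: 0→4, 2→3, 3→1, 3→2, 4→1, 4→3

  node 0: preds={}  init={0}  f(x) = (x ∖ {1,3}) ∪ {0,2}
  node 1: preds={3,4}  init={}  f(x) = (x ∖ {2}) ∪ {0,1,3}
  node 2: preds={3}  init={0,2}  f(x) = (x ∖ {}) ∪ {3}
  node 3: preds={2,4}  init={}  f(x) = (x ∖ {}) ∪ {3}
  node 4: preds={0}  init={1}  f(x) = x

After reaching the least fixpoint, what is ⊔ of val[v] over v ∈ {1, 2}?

Worklist (8 pops):
  #1 pop 0: in={} → {0,2} (was {0}); enqueue []
  #2 pop 1: in={1} → {0,1,3} (was {}); enqueue []
  #3 pop 2: in={} → {0,2,3} (was {0,2}); enqueue []
  #4 pop 3: in={0,1,2,3} → {0,1,2,3} (was {}); enqueue [1,2]
  #5 pop 4: in={0,2} → {0,1,2} (was {1}); enqueue [3]
  #6 pop 1: in={0,1,2,3} → {0,1,3} (no change)
  #7 pop 2: in={0,1,2,3} → {0,1,2,3} (was {0,2,3}); enqueue []
  #8 pop 3: in={0,1,2,3} → {0,1,2,3} (no change)

Fixpoint:
  val[0] = {0,2}
  val[1] = {0,1,3}
  val[2] = {0,1,2,3}
  val[3] = {0,1,2,3}
  val[4] = {0,1,2}

{0,1,2,3}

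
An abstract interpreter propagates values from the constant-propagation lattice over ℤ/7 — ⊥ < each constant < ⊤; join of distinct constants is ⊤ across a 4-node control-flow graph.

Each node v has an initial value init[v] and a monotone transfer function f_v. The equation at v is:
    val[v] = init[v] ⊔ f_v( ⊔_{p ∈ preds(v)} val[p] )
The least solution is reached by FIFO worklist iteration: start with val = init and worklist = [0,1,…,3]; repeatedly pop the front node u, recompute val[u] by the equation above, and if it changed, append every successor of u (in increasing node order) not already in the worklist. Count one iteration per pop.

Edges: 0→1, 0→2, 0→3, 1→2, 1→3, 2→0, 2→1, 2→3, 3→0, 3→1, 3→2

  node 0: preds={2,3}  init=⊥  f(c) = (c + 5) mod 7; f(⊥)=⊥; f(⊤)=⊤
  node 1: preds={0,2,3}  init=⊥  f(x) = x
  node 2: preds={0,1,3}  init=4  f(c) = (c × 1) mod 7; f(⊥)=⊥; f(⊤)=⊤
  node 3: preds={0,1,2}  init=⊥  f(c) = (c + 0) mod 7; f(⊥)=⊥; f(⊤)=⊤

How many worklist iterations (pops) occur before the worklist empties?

Worklist (8 pops):
  #1 pop 0: in=4 → 2 (was ⊥); enqueue []
  #2 pop 1: in=⊤ → ⊤ (was ⊥); enqueue []
  #3 pop 2: in=⊤ → ⊤ (was 4); enqueue [0,1]
  #4 pop 3: in=⊤ → ⊤ (was ⊥); enqueue [2]
  #5 pop 0: in=⊤ → ⊤ (was 2); enqueue [3]
  #6 pop 1: in=⊤ → ⊤ (no change)
  #7 pop 2: in=⊤ → ⊤ (no change)
  #8 pop 3: in=⊤ → ⊤ (no change)

Fixpoint:
  val[0] = ⊤
  val[1] = ⊤
  val[2] = ⊤
  val[3] = ⊤

8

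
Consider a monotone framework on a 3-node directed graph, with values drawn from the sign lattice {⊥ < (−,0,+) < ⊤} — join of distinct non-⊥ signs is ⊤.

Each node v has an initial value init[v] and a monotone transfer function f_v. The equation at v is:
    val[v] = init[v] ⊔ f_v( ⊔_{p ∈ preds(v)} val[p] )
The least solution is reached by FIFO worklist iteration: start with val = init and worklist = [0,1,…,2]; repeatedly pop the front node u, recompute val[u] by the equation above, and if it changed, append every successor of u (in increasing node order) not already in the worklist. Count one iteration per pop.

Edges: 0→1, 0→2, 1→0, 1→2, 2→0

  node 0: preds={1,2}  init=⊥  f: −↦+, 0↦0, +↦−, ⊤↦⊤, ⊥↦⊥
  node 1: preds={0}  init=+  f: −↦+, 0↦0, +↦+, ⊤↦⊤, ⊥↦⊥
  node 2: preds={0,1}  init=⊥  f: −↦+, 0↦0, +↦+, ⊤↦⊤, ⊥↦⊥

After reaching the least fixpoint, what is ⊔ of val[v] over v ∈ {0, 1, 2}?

Worklist (7 pops):
  #1 pop 0: in=+ → − (was ⊥); enqueue []
  #2 pop 1: in=− → + (no change)
  #3 pop 2: in=⊤ → ⊤ (was ⊥); enqueue [0]
  #4 pop 0: in=⊤ → ⊤ (was −); enqueue [1,2]
  #5 pop 1: in=⊤ → ⊤ (was +); enqueue [0]
  #6 pop 2: in=⊤ → ⊤ (no change)
  #7 pop 0: in=⊤ → ⊤ (no change)

Fixpoint:
  val[0] = ⊤
  val[1] = ⊤
  val[2] = ⊤

⊤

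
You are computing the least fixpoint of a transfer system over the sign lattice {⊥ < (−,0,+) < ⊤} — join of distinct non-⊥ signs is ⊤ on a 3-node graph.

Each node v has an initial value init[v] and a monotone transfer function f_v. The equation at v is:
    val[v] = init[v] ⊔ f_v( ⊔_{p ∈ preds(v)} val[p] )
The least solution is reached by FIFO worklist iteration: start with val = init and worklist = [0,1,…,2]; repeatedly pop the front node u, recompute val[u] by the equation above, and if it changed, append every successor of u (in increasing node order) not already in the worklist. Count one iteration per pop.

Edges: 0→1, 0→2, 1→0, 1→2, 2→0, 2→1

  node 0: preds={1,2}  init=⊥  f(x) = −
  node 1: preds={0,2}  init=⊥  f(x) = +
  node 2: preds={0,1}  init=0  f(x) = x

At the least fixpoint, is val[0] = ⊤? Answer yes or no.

no

Trace (5 dequeues):
  [1] u=0 | in 0 | out − | prev ⊥ | push {}
  [2] u=1 | in ⊤ | out + | prev ⊥ | push {0}
  [3] u=2 | in ⊤ | out ⊤ | prev 0 | push {1}
  [4] u=0 | in ⊤ | out − | ==
  [5] u=1 | in ⊤ | out + | ==

Converged values:
  [0] −
  [1] +
  [2] ⊤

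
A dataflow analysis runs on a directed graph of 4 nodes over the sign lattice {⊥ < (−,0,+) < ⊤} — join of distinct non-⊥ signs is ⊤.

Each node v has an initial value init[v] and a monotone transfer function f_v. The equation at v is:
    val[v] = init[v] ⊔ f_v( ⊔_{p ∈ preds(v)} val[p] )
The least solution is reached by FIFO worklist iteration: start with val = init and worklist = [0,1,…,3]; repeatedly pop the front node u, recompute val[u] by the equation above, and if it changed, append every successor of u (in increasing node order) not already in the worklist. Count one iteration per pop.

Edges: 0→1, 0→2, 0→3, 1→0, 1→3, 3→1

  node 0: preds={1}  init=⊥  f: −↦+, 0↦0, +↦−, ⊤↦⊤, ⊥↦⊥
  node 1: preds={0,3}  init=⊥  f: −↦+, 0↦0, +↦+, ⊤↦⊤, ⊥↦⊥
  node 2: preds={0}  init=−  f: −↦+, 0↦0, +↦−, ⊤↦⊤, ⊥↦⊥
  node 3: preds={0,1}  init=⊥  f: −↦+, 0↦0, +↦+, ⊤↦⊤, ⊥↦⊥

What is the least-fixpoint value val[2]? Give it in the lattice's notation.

−

Worklist (4 pops):
  #1 pop 0: in=⊥ → ⊥ (no change)
  #2 pop 1: in=⊥ → ⊥ (no change)
  #3 pop 2: in=⊥ → − (no change)
  #4 pop 3: in=⊥ → ⊥ (no change)

Fixpoint:
  val[0] = ⊥
  val[1] = ⊥
  val[2] = −
  val[3] = ⊥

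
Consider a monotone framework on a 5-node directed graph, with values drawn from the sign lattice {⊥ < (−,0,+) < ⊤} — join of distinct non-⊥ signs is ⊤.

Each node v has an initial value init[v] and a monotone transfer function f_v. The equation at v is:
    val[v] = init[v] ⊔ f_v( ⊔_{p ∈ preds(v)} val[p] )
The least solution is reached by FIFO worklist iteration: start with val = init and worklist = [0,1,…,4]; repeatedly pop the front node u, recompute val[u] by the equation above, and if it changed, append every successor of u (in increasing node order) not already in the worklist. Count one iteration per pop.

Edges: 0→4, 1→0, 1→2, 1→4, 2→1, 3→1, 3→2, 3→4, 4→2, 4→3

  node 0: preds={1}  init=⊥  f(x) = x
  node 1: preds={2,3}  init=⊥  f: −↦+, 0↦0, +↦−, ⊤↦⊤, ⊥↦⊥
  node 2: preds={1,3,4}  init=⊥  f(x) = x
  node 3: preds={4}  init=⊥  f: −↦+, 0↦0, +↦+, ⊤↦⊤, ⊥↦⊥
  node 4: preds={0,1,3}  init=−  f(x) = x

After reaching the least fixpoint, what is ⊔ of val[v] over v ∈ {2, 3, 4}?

Trace (12 dequeues):
  [1] u=0 | in ⊥ | out ⊥ | ==
  [2] u=1 | in ⊥ | out ⊥ | ==
  [3] u=2 | in − | out − | prev ⊥ | push {1}
  [4] u=3 | in − | out + | prev ⊥ | push {2}
  [5] u=4 | in + | out ⊤ | prev − | push {3}
  [6] u=1 | in ⊤ | out ⊤ | prev ⊥ | push {0,4}
  [7] u=2 | in ⊤ | out ⊤ | prev − | push {1}
  [8] u=3 | in ⊤ | out ⊤ | prev + | push {2}
  [9] u=0 | in ⊤ | out ⊤ | prev ⊥ | push {}
  [10] u=4 | in ⊤ | out ⊤ | ==
  [11] u=1 | in ⊤ | out ⊤ | ==
  [12] u=2 | in ⊤ | out ⊤ | ==

Converged values:
  [0] ⊤
  [1] ⊤
  [2] ⊤
  [3] ⊤
  [4] ⊤

⊤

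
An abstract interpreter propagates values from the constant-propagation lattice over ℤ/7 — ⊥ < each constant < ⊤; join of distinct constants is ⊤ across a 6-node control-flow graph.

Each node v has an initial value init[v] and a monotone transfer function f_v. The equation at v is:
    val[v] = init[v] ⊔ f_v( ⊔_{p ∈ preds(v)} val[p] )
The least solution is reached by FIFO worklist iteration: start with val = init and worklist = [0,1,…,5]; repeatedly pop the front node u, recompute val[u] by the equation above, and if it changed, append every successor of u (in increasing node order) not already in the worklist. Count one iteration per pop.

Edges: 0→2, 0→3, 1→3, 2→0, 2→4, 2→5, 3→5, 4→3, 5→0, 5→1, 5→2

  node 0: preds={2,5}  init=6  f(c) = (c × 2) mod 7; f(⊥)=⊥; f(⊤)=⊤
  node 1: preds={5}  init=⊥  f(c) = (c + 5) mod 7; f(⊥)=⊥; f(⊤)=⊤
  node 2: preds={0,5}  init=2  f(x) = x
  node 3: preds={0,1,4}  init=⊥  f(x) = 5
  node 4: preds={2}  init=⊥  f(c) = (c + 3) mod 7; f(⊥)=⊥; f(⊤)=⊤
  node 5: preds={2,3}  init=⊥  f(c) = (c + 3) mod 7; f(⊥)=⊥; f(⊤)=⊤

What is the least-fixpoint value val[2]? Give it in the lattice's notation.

⊤

Iteration log — 11 steps:
  step 1. node 0  ⊔preds=2  new=⊤  old=6  +wl: 
  step 2. node 1  ⊔preds=⊥  new=⊥  stable
  step 3. node 2  ⊔preds=⊤  new=⊤  old=2  +wl: 0
  step 4. node 3  ⊔preds=⊤  new=5  old=⊥  +wl: 
  step 5. node 4  ⊔preds=⊤  new=⊤  old=⊥  +wl: 3
  step 6. node 5  ⊔preds=⊤  new=⊤  old=⊥  +wl: 1,2
  step 7. node 0  ⊔preds=⊤  new=⊤  stable
  step 8. node 3  ⊔preds=⊤  new=5  stable
  step 9. node 1  ⊔preds=⊤  new=⊤  old=⊥  +wl: 3
  step 10. node 2  ⊔preds=⊤  new=⊤  stable
  step 11. node 3  ⊔preds=⊤  new=5  stable

Least fixpoint reached:
  node 0: ⊤
  node 1: ⊤
  node 2: ⊤
  node 3: 5
  node 4: ⊤
  node 5: ⊤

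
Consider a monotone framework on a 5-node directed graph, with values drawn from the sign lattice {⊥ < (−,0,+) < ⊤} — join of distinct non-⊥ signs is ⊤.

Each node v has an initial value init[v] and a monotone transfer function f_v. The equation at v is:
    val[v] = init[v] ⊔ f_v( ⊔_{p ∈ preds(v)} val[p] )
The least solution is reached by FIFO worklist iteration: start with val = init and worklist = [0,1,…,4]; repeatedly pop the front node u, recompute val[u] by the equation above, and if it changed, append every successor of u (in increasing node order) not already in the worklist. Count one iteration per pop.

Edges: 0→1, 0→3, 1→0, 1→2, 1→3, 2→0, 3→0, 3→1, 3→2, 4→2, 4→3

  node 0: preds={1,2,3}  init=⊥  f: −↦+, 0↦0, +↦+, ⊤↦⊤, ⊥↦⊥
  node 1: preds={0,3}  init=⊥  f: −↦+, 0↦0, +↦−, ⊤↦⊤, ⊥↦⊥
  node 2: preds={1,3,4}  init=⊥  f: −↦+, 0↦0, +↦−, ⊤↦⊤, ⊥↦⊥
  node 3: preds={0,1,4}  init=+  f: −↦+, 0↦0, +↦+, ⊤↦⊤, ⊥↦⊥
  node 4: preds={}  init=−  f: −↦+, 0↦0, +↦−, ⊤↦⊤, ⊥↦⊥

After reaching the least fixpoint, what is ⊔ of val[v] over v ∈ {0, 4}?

⊤

Trace (10 dequeues):
  [1] u=0 | in + | out + | prev ⊥ | push {}
  [2] u=1 | in + | out − | prev ⊥ | push {0}
  [3] u=2 | in ⊤ | out ⊤ | prev ⊥ | push {}
  [4] u=3 | in ⊤ | out ⊤ | prev + | push {1,2}
  [5] u=4 | in ⊥ | out − | ==
  [6] u=0 | in ⊤ | out ⊤ | prev + | push {3}
  [7] u=1 | in ⊤ | out ⊤ | prev − | push {0}
  [8] u=2 | in ⊤ | out ⊤ | ==
  [9] u=3 | in ⊤ | out ⊤ | ==
  [10] u=0 | in ⊤ | out ⊤ | ==

Converged values:
  [0] ⊤
  [1] ⊤
  [2] ⊤
  [3] ⊤
  [4] −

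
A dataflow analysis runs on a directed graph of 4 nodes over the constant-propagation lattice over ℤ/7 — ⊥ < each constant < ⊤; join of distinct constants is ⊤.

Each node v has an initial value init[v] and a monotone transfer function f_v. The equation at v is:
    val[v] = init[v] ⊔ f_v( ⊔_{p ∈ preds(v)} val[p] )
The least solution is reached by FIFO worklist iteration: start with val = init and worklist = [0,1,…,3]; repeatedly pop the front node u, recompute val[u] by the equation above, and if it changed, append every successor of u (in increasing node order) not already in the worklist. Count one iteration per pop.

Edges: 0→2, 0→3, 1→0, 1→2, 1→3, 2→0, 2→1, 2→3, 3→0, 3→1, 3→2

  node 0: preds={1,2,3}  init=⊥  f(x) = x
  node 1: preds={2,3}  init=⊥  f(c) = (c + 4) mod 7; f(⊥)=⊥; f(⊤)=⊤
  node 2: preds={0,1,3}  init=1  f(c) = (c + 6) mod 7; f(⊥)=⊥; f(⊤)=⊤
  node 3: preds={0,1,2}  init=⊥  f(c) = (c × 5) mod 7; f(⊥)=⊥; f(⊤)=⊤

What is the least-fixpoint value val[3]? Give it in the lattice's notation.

Iteration log — 9 steps:
  step 1. node 0  ⊔preds=1  new=1  old=⊥  +wl: 
  step 2. node 1  ⊔preds=1  new=5  old=⊥  +wl: 0
  step 3. node 2  ⊔preds=⊤  new=⊤  old=1  +wl: 1
  step 4. node 3  ⊔preds=⊤  new=⊤  old=⊥  +wl: 2
  step 5. node 0  ⊔preds=⊤  new=⊤  old=1  +wl: 3
  step 6. node 1  ⊔preds=⊤  new=⊤  old=5  +wl: 0
  step 7. node 2  ⊔preds=⊤  new=⊤  stable
  step 8. node 3  ⊔preds=⊤  new=⊤  stable
  step 9. node 0  ⊔preds=⊤  new=⊤  stable

Least fixpoint reached:
  node 0: ⊤
  node 1: ⊤
  node 2: ⊤
  node 3: ⊤

⊤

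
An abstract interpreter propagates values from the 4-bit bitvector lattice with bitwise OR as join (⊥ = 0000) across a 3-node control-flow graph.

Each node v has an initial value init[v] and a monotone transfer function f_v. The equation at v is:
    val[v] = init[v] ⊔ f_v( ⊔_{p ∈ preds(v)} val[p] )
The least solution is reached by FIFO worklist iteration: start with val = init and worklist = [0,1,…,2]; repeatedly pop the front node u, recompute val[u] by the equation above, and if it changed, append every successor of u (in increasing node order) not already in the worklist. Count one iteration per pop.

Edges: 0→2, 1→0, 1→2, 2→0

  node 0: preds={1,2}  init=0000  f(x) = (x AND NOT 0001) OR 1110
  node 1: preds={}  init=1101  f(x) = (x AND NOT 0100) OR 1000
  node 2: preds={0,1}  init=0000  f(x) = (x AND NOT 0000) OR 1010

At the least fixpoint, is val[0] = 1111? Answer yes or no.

no

Worklist (4 pops):
  #1 pop 0: in=1101 → 1110 (was 0000); enqueue []
  #2 pop 1: in=0000 → 1101 (no change)
  #3 pop 2: in=1111 → 1111 (was 0000); enqueue [0]
  #4 pop 0: in=1111 → 1110 (no change)

Fixpoint:
  val[0] = 1110
  val[1] = 1101
  val[2] = 1111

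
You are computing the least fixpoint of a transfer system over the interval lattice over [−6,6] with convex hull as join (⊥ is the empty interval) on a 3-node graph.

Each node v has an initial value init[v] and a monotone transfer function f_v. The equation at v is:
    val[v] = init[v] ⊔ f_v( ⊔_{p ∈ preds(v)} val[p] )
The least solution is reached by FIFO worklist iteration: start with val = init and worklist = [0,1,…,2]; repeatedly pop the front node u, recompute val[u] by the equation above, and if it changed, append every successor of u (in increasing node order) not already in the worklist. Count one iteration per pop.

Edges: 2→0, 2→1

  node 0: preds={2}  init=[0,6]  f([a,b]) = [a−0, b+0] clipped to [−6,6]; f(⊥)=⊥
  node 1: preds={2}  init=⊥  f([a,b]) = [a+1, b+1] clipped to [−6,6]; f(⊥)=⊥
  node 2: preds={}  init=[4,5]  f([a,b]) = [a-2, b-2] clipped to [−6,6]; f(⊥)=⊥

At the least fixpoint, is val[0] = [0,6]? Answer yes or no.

yes

Worklist (3 pops):
  #1 pop 0: in=[4,5] → [0,6] (no change)
  #2 pop 1: in=[4,5] → [5,6] (was ⊥); enqueue []
  #3 pop 2: in=⊥ → [4,5] (no change)

Fixpoint:
  val[0] = [0,6]
  val[1] = [5,6]
  val[2] = [4,5]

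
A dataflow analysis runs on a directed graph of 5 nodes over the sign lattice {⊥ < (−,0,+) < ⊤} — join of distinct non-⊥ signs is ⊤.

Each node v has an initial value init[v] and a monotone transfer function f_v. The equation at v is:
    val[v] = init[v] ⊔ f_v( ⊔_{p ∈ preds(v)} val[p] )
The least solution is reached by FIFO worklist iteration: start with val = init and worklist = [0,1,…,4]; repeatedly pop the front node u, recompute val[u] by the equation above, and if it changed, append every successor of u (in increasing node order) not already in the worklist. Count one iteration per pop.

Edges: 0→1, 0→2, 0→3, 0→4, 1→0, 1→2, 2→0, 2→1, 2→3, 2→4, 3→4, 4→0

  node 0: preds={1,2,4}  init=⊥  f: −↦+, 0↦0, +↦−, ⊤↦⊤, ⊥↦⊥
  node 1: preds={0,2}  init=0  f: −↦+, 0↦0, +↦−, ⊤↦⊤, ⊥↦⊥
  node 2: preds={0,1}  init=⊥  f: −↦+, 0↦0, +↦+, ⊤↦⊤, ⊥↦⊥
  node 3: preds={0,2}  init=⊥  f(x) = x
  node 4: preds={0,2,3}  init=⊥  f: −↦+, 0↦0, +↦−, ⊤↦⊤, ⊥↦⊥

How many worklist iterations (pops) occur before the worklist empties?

Worklist (7 pops):
  #1 pop 0: in=0 → 0 (was ⊥); enqueue []
  #2 pop 1: in=0 → 0 (no change)
  #3 pop 2: in=0 → 0 (was ⊥); enqueue [0,1]
  #4 pop 3: in=0 → 0 (was ⊥); enqueue []
  #5 pop 4: in=0 → 0 (was ⊥); enqueue []
  #6 pop 0: in=0 → 0 (no change)
  #7 pop 1: in=0 → 0 (no change)

Fixpoint:
  val[0] = 0
  val[1] = 0
  val[2] = 0
  val[3] = 0
  val[4] = 0

7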